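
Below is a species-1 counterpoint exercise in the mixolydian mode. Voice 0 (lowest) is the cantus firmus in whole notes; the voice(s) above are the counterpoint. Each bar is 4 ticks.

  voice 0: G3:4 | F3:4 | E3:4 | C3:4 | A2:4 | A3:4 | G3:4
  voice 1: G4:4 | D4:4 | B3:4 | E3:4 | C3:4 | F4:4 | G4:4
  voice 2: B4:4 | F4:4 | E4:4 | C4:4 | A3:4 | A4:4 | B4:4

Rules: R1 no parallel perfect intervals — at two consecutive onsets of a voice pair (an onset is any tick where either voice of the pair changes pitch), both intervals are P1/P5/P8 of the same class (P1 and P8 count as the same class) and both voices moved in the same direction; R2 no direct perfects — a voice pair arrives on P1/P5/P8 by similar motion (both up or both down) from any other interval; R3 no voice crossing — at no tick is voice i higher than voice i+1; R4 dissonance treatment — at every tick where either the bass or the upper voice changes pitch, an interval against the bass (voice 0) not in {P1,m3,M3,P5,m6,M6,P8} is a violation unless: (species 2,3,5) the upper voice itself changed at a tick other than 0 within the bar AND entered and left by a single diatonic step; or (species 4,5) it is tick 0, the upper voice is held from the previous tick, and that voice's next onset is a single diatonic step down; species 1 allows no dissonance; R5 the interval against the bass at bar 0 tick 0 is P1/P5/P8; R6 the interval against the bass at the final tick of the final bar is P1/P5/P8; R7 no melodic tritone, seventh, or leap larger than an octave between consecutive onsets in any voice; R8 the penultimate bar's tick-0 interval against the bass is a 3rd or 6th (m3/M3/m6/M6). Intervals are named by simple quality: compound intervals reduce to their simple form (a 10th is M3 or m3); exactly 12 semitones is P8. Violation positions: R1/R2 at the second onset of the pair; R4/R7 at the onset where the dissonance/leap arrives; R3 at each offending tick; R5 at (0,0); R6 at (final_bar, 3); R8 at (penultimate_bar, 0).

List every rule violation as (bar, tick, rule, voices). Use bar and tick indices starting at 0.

bar 0: v0=G3 v1=G4 v2=B4 downbeat M3
bar 1: v0=F3 v1=D4 v2=F4 downbeat P8
bar 2: v0=E3 v1=B3 v2=E4 downbeat P8
bar 3: v0=C3 v1=E3 v2=C4 downbeat P8
bar 4: v0=A2 v1=C3 v2=A3 downbeat P8
bar 5: v0=A3 v1=F4 v2=A4 downbeat P8
bar 6: v0=G3 v1=G4 v2=B4 downbeat M3
  -> R5 @ bar 0 tick 0 v(0, 2): opens on M3
  -> R2 @ bar 1 tick 0 v(0, 2): G3/B4 M3 -> F3/F4 P8 similar
  -> R7 @ bar 1 tick 0 v(2,): B4->F4 leap 6st
  -> R1 @ bar 2 tick 0 v(0, 2): F3/F4 P8 -> E3/E4 P8 similar
  -> R2 @ bar 2 tick 0 v(0, 1): F3/D4 M6 -> E3/B3 P5 similar
  -> R1 @ bar 3 tick 0 v(0, 2): E3/E4 P8 -> C3/C4 P8 similar
  -> R1 @ bar 4 tick 0 v(0, 2): C3/C4 P8 -> A2/A3 P8 similar
  -> R1 @ bar 5 tick 0 v(0, 2): A2/A3 P8 -> A3/A4 P8 similar
  -> R7 @ bar 5 tick 0 v(1,): C3->F4 leap 17st
  -> R8 @ bar 5 tick 0 v(0, 2): penult P8 not 3rd/6th
  -> R6 @ bar 6 tick 3 v(0, 2): closes on M3

(0, 0, R5, (0, 2))
(1, 0, R2, (0, 2))
(1, 0, R7, (2,))
(2, 0, R1, (0, 2))
(2, 0, R2, (0, 1))
(3, 0, R1, (0, 2))
(4, 0, R1, (0, 2))
(5, 0, R1, (0, 2))
(5, 0, R7, (1,))
(5, 0, R8, (0, 2))
(6, 3, R6, (0, 2))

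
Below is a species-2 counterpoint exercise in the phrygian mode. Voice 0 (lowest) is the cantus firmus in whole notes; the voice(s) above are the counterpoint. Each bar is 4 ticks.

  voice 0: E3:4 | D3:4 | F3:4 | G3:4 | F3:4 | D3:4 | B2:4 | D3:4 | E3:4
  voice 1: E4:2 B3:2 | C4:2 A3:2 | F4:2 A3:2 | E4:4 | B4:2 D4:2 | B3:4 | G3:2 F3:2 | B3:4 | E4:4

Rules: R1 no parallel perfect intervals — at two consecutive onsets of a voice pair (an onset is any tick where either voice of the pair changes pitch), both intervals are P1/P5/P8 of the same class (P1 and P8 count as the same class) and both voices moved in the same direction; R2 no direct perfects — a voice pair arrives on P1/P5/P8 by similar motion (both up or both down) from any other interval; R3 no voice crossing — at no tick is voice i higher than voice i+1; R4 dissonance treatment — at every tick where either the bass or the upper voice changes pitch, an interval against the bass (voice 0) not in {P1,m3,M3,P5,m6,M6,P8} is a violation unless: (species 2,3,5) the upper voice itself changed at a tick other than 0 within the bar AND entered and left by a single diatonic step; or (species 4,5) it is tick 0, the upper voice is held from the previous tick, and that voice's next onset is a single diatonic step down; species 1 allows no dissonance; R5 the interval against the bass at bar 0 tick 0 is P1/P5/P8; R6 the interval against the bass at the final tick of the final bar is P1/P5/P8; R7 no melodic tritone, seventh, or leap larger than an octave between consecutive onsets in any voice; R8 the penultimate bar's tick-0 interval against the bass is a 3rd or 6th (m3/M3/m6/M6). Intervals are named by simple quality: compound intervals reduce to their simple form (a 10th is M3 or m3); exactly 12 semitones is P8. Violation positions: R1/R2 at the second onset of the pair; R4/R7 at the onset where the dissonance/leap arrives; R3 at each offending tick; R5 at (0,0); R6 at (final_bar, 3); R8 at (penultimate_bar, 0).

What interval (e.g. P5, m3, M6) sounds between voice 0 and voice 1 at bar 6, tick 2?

TT

voice 0=B2 voice 1=F3 -> TT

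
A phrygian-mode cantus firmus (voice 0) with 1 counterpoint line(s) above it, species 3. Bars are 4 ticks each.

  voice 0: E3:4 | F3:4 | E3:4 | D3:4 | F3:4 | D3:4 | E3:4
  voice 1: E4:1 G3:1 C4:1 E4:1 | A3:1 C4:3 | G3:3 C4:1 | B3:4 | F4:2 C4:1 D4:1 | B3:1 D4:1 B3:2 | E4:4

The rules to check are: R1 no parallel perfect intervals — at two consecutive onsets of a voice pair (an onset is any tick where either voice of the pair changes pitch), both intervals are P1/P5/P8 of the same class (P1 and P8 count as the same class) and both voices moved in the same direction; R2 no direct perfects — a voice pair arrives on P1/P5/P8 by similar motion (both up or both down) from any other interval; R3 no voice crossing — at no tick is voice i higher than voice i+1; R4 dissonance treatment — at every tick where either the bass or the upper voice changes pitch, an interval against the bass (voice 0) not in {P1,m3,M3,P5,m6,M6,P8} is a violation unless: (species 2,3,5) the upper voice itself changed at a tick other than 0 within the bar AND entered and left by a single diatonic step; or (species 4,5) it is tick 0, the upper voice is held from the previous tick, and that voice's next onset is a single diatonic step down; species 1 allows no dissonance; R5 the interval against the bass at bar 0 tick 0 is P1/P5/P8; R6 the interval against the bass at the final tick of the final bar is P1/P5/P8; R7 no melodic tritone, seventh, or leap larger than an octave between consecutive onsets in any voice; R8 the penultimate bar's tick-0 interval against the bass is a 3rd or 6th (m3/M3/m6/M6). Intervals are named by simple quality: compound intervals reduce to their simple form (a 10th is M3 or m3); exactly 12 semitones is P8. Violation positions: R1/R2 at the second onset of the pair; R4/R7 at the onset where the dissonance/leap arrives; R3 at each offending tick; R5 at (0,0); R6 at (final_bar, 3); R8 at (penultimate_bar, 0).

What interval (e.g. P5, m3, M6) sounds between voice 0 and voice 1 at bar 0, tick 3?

P8

voice 0=E3 voice 1=E4 -> P8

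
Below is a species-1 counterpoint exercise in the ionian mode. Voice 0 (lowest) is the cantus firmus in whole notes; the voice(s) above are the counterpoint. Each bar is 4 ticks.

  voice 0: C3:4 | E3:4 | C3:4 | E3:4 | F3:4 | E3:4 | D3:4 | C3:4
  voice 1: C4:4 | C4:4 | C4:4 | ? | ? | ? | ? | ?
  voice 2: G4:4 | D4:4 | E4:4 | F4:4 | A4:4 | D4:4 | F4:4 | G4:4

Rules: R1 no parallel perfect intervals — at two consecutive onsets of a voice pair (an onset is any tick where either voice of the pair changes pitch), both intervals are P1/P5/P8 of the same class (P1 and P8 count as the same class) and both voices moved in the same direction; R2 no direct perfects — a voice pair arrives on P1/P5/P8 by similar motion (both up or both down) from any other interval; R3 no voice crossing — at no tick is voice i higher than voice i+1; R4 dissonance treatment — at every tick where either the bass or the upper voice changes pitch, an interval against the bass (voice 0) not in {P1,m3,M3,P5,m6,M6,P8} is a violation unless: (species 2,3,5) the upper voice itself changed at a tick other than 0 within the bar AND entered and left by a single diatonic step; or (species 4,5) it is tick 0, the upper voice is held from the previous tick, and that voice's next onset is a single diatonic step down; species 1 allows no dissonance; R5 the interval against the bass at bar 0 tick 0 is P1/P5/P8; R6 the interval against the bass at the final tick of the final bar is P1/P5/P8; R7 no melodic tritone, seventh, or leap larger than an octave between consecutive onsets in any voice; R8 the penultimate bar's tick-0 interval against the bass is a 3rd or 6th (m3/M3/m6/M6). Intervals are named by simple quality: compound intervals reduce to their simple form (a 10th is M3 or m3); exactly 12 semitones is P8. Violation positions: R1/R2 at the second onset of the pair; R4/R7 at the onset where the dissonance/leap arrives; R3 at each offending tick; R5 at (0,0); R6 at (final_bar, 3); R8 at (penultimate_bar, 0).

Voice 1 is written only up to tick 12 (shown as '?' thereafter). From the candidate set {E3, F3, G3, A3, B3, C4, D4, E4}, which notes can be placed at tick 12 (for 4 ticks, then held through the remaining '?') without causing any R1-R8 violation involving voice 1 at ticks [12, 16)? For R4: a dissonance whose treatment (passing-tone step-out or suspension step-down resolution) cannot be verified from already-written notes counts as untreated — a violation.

E3: legal
F3: violates R4
G3: legal
A3: violates R4
B3: legal
C4: legal
D4: violates R4
E4: violates R1

{B3, C4, E3, G3}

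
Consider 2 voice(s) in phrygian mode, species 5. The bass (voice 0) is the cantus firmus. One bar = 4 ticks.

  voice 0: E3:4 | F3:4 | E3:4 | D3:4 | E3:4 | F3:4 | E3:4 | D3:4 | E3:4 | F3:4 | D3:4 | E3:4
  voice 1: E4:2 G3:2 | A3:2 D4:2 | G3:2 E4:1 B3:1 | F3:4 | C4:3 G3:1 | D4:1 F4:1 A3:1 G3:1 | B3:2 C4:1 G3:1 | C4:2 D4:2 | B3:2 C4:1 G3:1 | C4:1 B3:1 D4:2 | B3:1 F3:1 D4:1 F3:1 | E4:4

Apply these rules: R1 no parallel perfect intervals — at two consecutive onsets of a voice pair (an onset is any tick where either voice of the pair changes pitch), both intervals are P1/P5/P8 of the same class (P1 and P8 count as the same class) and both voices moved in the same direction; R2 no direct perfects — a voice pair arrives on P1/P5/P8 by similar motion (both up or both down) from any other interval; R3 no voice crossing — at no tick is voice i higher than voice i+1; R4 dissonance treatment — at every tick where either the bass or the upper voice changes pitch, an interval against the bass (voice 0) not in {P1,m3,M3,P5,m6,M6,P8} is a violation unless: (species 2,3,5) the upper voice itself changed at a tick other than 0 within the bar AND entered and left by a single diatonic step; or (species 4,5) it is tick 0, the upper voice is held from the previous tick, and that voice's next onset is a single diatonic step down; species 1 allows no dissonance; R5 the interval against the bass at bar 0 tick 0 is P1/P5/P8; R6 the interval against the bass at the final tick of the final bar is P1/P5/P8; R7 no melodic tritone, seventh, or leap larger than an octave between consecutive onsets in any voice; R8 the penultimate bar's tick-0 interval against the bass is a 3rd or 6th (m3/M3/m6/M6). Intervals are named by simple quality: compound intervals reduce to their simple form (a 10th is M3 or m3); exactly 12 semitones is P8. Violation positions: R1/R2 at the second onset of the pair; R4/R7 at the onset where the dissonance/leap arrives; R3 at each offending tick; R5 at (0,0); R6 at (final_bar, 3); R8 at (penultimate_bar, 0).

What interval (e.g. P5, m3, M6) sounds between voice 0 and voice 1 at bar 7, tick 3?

P8

voice 0=D3 voice 1=D4 -> P8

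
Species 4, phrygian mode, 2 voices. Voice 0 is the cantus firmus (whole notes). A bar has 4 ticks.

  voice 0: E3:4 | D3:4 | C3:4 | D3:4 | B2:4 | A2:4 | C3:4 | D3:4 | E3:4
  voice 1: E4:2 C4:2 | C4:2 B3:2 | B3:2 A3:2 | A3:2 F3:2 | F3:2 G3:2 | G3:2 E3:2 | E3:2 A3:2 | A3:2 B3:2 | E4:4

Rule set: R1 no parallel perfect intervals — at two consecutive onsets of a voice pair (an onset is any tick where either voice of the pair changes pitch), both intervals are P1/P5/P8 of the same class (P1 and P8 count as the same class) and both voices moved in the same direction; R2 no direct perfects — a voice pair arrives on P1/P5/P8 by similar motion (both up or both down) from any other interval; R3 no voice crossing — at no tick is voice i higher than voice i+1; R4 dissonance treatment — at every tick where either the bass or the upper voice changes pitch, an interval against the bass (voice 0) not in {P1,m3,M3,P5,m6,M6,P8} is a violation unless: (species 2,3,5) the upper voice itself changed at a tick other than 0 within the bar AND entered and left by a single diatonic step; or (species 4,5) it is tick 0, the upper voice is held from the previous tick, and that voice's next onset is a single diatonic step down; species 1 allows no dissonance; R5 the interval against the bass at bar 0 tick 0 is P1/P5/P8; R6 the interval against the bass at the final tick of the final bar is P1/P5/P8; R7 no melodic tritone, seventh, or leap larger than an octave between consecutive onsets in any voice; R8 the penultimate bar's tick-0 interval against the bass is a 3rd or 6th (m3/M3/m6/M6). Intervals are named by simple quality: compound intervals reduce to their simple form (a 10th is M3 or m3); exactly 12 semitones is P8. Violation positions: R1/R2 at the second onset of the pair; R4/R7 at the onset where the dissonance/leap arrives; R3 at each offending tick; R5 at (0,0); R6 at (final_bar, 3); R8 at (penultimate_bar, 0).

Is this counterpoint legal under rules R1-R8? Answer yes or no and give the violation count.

No (4 violations)

bar 0: v0=E3 v1=E4 (P8)
bar 1: v0=D3 v1=C4 (m7)
bar 2: v0=C3 v1=B3 (M7)
bar 3: v0=D3 v1=A3 (P5)
bar 4: v0=B2 v1=F3 (TT)
bar 5: v0=A2 v1=G3 (m7)
bar 6: v0=C3 v1=E3 (M3)
bar 7: v0=D3 v1=A3 (P5)
bar 8: v0=E3 v1=E4 (P8)
  R4 @ bar4.0: B2/F3 TT untreated
  R4 @ bar5.0: A2/G3 m7 untreated
  R8 @ bar7.0: penult P5 not 3rd/6th
  R2 @ bar8.0: D3/B3 M6 -> E3/E4 P8 similar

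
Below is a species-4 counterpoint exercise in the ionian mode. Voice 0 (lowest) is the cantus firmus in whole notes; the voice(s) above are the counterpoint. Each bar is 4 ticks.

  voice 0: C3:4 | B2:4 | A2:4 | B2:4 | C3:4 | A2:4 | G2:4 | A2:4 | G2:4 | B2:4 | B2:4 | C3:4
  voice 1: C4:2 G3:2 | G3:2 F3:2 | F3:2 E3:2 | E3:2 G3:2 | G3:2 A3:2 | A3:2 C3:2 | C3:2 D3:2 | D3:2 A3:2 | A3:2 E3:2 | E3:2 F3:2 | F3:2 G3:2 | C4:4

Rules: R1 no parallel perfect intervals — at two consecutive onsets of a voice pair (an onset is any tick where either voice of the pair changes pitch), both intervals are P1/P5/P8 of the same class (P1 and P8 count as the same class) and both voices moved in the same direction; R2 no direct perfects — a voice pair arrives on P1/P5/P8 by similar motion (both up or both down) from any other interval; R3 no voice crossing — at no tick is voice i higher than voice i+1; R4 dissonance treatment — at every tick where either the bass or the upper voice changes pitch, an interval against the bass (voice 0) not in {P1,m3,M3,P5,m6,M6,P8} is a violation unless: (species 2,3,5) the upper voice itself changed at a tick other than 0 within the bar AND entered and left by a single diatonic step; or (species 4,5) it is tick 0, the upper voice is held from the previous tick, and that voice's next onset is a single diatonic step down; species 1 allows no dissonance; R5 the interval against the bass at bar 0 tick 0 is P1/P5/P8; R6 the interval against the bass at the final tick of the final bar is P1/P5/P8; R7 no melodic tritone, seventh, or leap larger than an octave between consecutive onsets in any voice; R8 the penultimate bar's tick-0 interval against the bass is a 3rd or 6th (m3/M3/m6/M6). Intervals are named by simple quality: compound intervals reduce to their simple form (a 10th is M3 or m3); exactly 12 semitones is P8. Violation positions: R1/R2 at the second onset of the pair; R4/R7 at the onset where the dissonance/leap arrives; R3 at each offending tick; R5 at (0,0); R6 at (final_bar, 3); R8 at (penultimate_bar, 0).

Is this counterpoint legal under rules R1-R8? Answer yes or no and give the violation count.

bar 0: v0=C3 v1=C4 (P8)
bar 1: v0=B2 v1=G3 (m6)
bar 2: v0=A2 v1=F3 (m6)
bar 3: v0=B2 v1=E3 (P4)
bar 4: v0=C3 v1=G3 (P5)
bar 5: v0=A2 v1=A3 (P8)
bar 6: v0=G2 v1=C3 (P4)
bar 7: v0=A2 v1=D3 (P4)
bar 8: v0=G2 v1=A3 (M2)
bar 9: v0=B2 v1=E3 (P4)
bar 10: v0=B2 v1=F3 (TT)
bar 11: v0=C3 v1=C4 (P8)
  R4 @ bar1.2: B2/F3 TT untreated
  R4 @ bar3.0: B2/E3 P4 untreated
  R4 @ bar6.0: G2/C3 P4 untreated
  R4 @ bar7.0: A2/D3 P4 untreated
  R4 @ bar8.0: G2/A3 M2 untreated
  R4 @ bar9.0: B2/E3 P4 untreated
  R4 @ bar9.2: B2/F3 TT untreated
  R8 @ bar10.0: penult TT not 3rd/6th
  R2 @ bar11.0: B2/G3 m6 -> C3/C4 P8 similar

No (9 violations)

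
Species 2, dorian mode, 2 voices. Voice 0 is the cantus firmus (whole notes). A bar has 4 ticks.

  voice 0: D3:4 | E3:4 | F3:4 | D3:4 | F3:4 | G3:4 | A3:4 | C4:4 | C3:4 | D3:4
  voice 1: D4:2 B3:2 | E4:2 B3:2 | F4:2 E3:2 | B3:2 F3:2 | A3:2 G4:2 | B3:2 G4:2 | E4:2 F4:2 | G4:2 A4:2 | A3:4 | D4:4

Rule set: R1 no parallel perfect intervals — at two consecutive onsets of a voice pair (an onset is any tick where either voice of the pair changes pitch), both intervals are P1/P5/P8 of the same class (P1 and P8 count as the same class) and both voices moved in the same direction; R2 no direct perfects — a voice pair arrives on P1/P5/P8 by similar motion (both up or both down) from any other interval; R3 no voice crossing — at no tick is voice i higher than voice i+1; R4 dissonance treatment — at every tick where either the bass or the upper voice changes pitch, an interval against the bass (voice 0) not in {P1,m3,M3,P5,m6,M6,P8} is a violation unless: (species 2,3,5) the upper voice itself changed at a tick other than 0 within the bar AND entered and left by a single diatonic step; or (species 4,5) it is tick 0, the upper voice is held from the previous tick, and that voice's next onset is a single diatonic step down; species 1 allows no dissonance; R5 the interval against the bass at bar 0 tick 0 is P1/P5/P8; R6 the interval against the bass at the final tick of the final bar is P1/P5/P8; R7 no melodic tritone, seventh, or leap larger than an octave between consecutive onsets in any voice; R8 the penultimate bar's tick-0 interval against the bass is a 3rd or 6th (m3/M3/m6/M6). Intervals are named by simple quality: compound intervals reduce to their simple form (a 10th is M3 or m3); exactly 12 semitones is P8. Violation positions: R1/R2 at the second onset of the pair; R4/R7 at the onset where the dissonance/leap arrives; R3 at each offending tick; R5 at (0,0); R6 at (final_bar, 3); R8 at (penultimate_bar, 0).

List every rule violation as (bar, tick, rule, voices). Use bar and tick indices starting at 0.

(1, 0, R2, (0, 1))
(2, 0, R2, (0, 1))
(2, 0, R7, (1,))
(2, 2, R3, (0, 1))
(2, 2, R4, (0, 1))
(2, 2, R7, (1,))
(2, 3, R3, (0, 1))
(3, 2, R7, (1,))
(4, 2, R4, (0, 1))
(4, 2, R7, (1,))
(7, 0, R2, (0, 1))
(9, 0, R2, (0, 1))

bar 0: v0=D3 v1=D4 downbeat P8
bar 1: v0=E3 v1=E4 downbeat P8
bar 2: v0=F3 v1=F4 downbeat P8
bar 3: v0=D3 v1=B3 downbeat M6
bar 4: v0=F3 v1=A3 downbeat M3
bar 5: v0=G3 v1=B3 downbeat M3
bar 6: v0=A3 v1=E4 downbeat P5
bar 7: v0=C4 v1=G4 downbeat P5
bar 8: v0=C3 v1=A3 downbeat M6
bar 9: v0=D3 v1=D4 downbeat P8
  -> R2 @ bar 1 tick 0 v(0, 1): D3/B3 M6 -> E3/E4 P8 similar
  -> R2 @ bar 2 tick 0 v(0, 1): E3/B3 P5 -> F3/F4 P8 similar
  -> R7 @ bar 2 tick 0 v(1,): B3->F4 leap 6st
  -> R3 @ bar 2 tick 2 v(0, 1): F3 above E3
  -> R4 @ bar 2 tick 2 v(0, 1): F3/E3 m2 untreated
  -> R7 @ bar 2 tick 2 v(1,): F4->E3 leap 13st
  -> R3 @ bar 2 tick 3 v(0, 1): F3 above E3
  -> R7 @ bar 3 tick 2 v(1,): B3->F3 leap 6st
  -> R4 @ bar 4 tick 2 v(0, 1): F3/G4 M2 untreated
  -> R7 @ bar 4 tick 2 v(1,): A3->G4 leap 10st
  -> R2 @ bar 7 tick 0 v(0, 1): A3/F4 m6 -> C4/G4 P5 similar
  -> R2 @ bar 9 tick 0 v(0, 1): C3/A3 M6 -> D3/D4 P8 similar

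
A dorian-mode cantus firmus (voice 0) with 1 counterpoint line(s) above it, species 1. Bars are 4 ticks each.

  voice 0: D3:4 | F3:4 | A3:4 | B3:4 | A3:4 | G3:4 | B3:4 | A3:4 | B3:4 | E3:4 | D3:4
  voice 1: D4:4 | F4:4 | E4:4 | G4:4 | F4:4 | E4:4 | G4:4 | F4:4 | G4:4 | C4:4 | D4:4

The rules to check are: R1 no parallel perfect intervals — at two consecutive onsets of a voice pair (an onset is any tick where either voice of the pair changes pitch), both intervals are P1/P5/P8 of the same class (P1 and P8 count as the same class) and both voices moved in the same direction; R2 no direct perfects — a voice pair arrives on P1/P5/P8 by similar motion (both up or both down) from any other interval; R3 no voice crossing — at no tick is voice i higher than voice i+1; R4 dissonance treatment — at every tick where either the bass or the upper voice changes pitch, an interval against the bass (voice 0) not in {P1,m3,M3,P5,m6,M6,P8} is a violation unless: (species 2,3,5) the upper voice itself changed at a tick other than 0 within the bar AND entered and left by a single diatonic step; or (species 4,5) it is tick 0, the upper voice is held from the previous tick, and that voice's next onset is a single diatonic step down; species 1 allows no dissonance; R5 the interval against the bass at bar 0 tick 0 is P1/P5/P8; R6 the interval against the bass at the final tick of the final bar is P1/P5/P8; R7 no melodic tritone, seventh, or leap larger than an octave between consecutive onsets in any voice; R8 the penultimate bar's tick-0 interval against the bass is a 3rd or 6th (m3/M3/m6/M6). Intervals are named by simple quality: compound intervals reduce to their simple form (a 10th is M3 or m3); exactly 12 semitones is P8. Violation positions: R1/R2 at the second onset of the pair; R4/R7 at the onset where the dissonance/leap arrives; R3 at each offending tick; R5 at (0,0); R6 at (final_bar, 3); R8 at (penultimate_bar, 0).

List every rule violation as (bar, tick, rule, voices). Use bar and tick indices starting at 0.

bar 0: v0=D3 v1=D4 downbeat P8
bar 1: v0=F3 v1=F4 downbeat P8
bar 2: v0=A3 v1=E4 downbeat P5
bar 3: v0=B3 v1=G4 downbeat m6
bar 4: v0=A3 v1=F4 downbeat m6
bar 5: v0=G3 v1=E4 downbeat M6
bar 6: v0=B3 v1=G4 downbeat m6
bar 7: v0=A3 v1=F4 downbeat m6
bar 8: v0=B3 v1=G4 downbeat m6
bar 9: v0=E3 v1=C4 downbeat m6
bar 10: v0=D3 v1=D4 downbeat P8
  -> R1 @ bar 1 tick 0 v(0, 1): D3/D4 P8 -> F3/F4 P8 similar

(1, 0, R1, (0, 1))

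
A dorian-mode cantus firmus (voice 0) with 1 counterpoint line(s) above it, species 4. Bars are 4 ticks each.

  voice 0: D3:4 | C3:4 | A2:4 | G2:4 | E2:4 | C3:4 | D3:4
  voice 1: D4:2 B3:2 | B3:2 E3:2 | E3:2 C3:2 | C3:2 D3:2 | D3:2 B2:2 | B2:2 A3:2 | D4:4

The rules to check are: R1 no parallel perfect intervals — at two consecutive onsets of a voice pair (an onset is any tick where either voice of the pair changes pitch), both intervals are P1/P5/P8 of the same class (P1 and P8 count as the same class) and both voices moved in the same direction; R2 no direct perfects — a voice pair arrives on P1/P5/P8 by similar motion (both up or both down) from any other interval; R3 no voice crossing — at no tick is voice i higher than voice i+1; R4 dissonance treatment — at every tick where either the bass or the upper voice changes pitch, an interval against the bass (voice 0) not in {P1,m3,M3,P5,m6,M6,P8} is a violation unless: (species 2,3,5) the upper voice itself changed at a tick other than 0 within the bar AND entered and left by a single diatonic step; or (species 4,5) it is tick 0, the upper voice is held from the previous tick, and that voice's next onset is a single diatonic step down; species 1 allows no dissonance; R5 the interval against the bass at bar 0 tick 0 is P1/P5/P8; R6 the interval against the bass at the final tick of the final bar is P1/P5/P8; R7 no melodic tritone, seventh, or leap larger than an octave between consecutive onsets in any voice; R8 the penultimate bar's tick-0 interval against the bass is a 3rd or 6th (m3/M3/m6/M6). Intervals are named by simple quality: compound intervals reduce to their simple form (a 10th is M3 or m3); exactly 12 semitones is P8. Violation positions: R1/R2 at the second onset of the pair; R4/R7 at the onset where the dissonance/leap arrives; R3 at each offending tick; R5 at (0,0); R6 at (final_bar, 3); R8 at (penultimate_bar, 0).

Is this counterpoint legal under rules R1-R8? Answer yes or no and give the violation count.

bar 0: v0=D3 v1=D4 (P8)
bar 1: v0=C3 v1=B3 (M7)
bar 2: v0=A2 v1=E3 (P5)
bar 3: v0=G2 v1=C3 (P4)
bar 4: v0=E2 v1=D3 (m7)
bar 5: v0=C3 v1=B2 (m2)
bar 6: v0=D3 v1=D4 (P8)
  R4 @ bar1.0: C3/B3 M7 untreated
  R4 @ bar3.0: G2/C3 P4 untreated
  R4 @ bar4.0: E2/D3 m7 untreated
  R3 @ bar5.0: C3 above B2
  R4 @ bar5.0: C3/B2 m2 untreated
  R8 @ bar5.0: penult m2 not 3rd/6th
  R3 @ bar5.1: C3 above B2
  R7 @ bar5.2: B2->A3 leap 10st
  R2 @ bar6.0: C3/A3 M6 -> D3/D4 P8 similar

No (9 violations)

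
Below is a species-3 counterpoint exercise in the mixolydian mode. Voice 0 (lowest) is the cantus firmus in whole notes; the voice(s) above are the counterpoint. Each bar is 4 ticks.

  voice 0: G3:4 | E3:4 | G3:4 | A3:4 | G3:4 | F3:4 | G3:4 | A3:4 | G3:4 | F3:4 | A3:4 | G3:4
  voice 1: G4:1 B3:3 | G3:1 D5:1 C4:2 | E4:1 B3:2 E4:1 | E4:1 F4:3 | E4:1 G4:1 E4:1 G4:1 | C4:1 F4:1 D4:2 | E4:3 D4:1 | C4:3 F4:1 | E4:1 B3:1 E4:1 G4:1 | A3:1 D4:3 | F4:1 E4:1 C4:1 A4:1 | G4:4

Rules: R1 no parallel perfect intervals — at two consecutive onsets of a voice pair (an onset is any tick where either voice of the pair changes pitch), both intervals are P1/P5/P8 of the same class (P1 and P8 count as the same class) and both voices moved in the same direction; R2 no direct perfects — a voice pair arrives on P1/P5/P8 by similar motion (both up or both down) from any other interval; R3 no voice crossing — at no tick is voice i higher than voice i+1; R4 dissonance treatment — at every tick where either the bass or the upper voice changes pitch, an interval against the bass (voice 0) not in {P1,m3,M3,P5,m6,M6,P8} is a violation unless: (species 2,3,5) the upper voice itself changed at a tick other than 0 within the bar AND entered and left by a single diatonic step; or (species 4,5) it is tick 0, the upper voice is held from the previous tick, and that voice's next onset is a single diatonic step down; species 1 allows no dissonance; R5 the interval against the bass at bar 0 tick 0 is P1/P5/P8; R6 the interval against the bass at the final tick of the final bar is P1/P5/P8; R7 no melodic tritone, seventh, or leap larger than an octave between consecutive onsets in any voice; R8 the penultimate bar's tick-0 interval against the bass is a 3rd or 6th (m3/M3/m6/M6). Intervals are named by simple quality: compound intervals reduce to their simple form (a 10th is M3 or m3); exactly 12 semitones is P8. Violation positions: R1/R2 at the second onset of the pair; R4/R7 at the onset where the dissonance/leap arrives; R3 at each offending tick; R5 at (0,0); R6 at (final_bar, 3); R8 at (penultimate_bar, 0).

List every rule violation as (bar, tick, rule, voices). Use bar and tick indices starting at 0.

(1, 1, R4, (0, 1))
(1, 1, R7, (1,))
(1, 2, R7, (1,))
(5, 0, R2, (0, 1))
(9, 0, R7, (1,))
(11, 0, R1, (0, 1))

bar 0: v0=G3 v1=G4 downbeat P8
bar 1: v0=E3 v1=G3 downbeat m3
bar 2: v0=G3 v1=E4 downbeat M6
bar 3: v0=A3 v1=E4 downbeat P5
bar 4: v0=G3 v1=E4 downbeat M6
bar 5: v0=F3 v1=C4 downbeat P5
bar 6: v0=G3 v1=E4 downbeat M6
bar 7: v0=A3 v1=C4 downbeat m3
bar 8: v0=G3 v1=E4 downbeat M6
bar 9: v0=F3 v1=A3 downbeat M3
bar 10: v0=A3 v1=F4 downbeat m6
bar 11: v0=G3 v1=G4 downbeat P8
  -> R4 @ bar 1 tick 1 v(0, 1): E3/D5 m7 untreated
  -> R7 @ bar 1 tick 1 v(1,): G3->D5 leap 19st
  -> R7 @ bar 1 tick 2 v(1,): D5->C4 leap 14st
  -> R2 @ bar 5 tick 0 v(0, 1): G3/G4 P8 -> F3/C4 P5 similar
  -> R7 @ bar 9 tick 0 v(1,): G4->A3 leap 10st
  -> R1 @ bar 11 tick 0 v(0, 1): A3/A4 P8 -> G3/G4 P8 similar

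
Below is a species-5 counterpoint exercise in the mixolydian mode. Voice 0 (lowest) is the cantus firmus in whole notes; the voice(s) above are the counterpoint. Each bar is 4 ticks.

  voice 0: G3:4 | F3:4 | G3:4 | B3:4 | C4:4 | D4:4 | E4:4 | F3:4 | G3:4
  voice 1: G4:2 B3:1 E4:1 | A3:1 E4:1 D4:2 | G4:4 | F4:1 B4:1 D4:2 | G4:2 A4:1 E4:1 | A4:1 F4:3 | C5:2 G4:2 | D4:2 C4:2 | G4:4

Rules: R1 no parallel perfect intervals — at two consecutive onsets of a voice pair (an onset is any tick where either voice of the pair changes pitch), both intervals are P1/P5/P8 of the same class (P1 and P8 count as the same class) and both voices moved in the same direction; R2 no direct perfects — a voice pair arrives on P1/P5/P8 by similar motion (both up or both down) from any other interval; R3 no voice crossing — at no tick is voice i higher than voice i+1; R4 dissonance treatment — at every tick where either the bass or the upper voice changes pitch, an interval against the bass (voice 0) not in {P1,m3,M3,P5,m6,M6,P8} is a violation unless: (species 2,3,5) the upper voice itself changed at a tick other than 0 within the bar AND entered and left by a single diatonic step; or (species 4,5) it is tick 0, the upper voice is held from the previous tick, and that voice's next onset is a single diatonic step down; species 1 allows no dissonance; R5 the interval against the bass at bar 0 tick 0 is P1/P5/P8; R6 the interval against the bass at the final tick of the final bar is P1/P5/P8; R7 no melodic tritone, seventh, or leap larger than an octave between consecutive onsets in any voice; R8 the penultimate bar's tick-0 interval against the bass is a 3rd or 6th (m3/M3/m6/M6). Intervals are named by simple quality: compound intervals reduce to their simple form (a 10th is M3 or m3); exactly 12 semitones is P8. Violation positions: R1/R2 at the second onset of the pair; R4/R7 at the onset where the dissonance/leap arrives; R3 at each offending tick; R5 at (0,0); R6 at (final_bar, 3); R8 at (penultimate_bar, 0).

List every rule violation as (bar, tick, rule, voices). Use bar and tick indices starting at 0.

(1, 1, R4, (0, 1))
(2, 0, R2, (0, 1))
(3, 0, R4, (0, 1))
(3, 1, R7, (1,))
(4, 0, R2, (0, 1))
(5, 0, R2, (0, 1))
(7, 0, R7, (0,))
(8, 0, R2, (0, 1))

bar 0: v0=G3 v1=G4 downbeat P8
bar 1: v0=F3 v1=A3 downbeat M3
bar 2: v0=G3 v1=G4 downbeat P8
bar 3: v0=B3 v1=F4 downbeat TT
bar 4: v0=C4 v1=G4 downbeat P5
bar 5: v0=D4 v1=A4 downbeat P5
bar 6: v0=E4 v1=C5 downbeat m6
bar 7: v0=F3 v1=D4 downbeat M6
bar 8: v0=G3 v1=G4 downbeat P8
  -> R4 @ bar 1 tick 1 v(0, 1): F3/E4 M7 untreated
  -> R2 @ bar 2 tick 0 v(0, 1): F3/D4 M6 -> G3/G4 P8 similar
  -> R4 @ bar 3 tick 0 v(0, 1): B3/F4 TT untreated
  -> R7 @ bar 3 tick 1 v(1,): F4->B4 leap 6st
  -> R2 @ bar 4 tick 0 v(0, 1): B3/D4 m3 -> C4/G4 P5 similar
  -> R2 @ bar 5 tick 0 v(0, 1): C4/E4 M3 -> D4/A4 P5 similar
  -> R7 @ bar 7 tick 0 v(0,): E4->F3 leap 11st
  -> R2 @ bar 8 tick 0 v(0, 1): F3/C4 P5 -> G3/G4 P8 similar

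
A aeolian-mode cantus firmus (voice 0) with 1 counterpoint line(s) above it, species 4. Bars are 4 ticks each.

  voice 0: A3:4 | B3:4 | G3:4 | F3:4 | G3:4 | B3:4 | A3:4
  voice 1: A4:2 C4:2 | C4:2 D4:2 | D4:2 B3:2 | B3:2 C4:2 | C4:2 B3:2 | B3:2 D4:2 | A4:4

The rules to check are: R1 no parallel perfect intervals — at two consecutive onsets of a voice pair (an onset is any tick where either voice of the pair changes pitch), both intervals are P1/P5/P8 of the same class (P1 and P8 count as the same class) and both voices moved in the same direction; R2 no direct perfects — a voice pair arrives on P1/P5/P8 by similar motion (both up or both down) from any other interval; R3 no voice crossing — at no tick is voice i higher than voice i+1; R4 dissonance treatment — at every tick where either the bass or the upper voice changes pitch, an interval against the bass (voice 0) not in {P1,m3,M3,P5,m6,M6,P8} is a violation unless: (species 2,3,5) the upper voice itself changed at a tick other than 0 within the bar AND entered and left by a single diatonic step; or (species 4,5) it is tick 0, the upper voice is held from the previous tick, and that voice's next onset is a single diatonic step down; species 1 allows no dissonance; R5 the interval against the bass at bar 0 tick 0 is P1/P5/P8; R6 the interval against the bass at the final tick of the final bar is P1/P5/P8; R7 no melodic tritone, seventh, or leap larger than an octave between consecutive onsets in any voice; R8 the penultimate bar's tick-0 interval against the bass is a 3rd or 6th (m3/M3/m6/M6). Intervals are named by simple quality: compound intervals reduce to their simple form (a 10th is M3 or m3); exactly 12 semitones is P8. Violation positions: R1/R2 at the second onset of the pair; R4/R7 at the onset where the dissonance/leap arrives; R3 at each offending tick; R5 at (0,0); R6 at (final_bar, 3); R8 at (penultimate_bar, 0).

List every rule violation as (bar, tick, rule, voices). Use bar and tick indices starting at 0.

(1, 0, R4, (0, 1))
(3, 0, R4, (0, 1))
(5, 0, R8, (0, 1))

bar 0: v0=A3 v1=A4 downbeat P8
bar 1: v0=B3 v1=C4 downbeat m2
bar 2: v0=G3 v1=D4 downbeat P5
bar 3: v0=F3 v1=B3 downbeat TT
bar 4: v0=G3 v1=C4 downbeat P4
bar 5: v0=B3 v1=B3 downbeat P1
bar 6: v0=A3 v1=A4 downbeat P8
  -> R4 @ bar 1 tick 0 v(0, 1): B3/C4 m2 untreated
  -> R4 @ bar 3 tick 0 v(0, 1): F3/B3 TT untreated
  -> R8 @ bar 5 tick 0 v(0, 1): penult P1 not 3rd/6th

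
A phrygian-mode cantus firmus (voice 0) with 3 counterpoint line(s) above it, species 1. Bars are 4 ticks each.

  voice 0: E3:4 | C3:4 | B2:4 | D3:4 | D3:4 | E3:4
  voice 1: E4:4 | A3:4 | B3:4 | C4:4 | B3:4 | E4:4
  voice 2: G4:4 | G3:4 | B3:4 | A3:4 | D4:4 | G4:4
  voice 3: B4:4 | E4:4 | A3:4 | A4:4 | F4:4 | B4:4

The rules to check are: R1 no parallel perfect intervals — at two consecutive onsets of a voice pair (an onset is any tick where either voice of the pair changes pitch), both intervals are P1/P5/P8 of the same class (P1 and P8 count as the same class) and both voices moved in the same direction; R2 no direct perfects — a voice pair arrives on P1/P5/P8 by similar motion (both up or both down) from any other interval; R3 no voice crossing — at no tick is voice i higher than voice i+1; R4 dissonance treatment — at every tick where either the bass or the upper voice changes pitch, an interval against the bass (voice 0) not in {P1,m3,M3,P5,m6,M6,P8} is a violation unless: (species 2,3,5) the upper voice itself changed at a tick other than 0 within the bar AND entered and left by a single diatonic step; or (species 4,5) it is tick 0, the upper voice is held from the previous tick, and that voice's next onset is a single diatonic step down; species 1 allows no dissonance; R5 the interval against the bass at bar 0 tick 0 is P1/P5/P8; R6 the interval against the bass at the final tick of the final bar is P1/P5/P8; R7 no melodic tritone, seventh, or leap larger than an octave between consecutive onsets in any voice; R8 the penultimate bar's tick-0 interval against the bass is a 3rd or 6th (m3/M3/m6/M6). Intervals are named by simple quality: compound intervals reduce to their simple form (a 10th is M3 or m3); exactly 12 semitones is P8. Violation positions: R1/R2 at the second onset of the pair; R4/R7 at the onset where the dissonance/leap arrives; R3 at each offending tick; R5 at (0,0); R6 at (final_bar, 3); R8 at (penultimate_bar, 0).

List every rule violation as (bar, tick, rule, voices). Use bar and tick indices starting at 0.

bar 0: v0=E3 v1=E4 v2=G4 v3=B4 downbeat P5
bar 1: v0=C3 v1=A3 v2=G3 v3=E4 downbeat M3
bar 2: v0=B2 v1=B3 v2=B3 v3=A3 downbeat m7
bar 3: v0=D3 v1=C4 v2=A3 v3=A4 downbeat P5
bar 4: v0=D3 v1=B3 v2=D4 v3=F4 downbeat m3
bar 5: v0=E3 v1=E4 v2=G4 v3=B4 downbeat P5
  -> R5 @ bar 0 tick 0 v(0, 2): opens on m3
  -> R1 @ bar 1 tick 0 v(1, 3): E4/B4 P5 -> A3/E4 P5 similar
  -> R2 @ bar 1 tick 0 v(0, 2): E3/G4 m3 -> C3/G3 P5 similar
  -> R3 @ bar 1 tick 0 v(1, 2): A3 above G3
  -> R3 @ bar 1 tick 1 v(1, 2): A3 above G3
  -> R3 @ bar 1 tick 2 v(1, 2): A3 above G3
  -> R3 @ bar 1 tick 3 v(1, 2): A3 above G3
  -> R2 @ bar 2 tick 0 v(1, 2): A3/G3 M2 -> B3/B3 P1 similar
  -> R3 @ bar 2 tick 0 v(2, 3): B3 above A3
  -> R4 @ bar 2 tick 0 v(0, 3): B2/A3 m7 untreated
  -> R3 @ bar 2 tick 1 v(2, 3): B3 above A3
  -> R3 @ bar 2 tick 2 v(2, 3): B3 above A3
  -> R3 @ bar 2 tick 3 v(2, 3): B3 above A3
  -> R2 @ bar 3 tick 0 v(0, 3): B2/A3 m7 -> D3/A4 P5 similar
  -> R3 @ bar 3 tick 0 v(1, 2): C4 above A3
  -> R4 @ bar 3 tick 0 v(0, 1): D3/C4 m7 untreated
  -> R3 @ bar 3 tick 1 v(1, 2): C4 above A3
  -> R3 @ bar 3 tick 2 v(1, 2): C4 above A3
  -> R3 @ bar 3 tick 3 v(1, 2): C4 above A3
  -> R8 @ bar 4 tick 0 v(0, 2): penult P8 not 3rd/6th
  -> R2 @ bar 5 tick 0 v(0, 1): D3/B3 M6 -> E3/E4 P8 similar
  -> R2 @ bar 5 tick 0 v(0, 3): D3/F4 m3 -> E3/B4 P5 similar
  -> R2 @ bar 5 tick 0 v(1, 3): B3/F4 TT -> E4/B4 P5 similar
  -> R7 @ bar 5 tick 0 v(3,): F4->B4 leap 6st
  -> R6 @ bar 5 tick 3 v(0, 2): closes on m3

(0, 0, R5, (0, 2))
(1, 0, R1, (1, 3))
(1, 0, R2, (0, 2))
(1, 0, R3, (1, 2))
(1, 1, R3, (1, 2))
(1, 2, R3, (1, 2))
(1, 3, R3, (1, 2))
(2, 0, R2, (1, 2))
(2, 0, R3, (2, 3))
(2, 0, R4, (0, 3))
(2, 1, R3, (2, 3))
(2, 2, R3, (2, 3))
(2, 3, R3, (2, 3))
(3, 0, R2, (0, 3))
(3, 0, R3, (1, 2))
(3, 0, R4, (0, 1))
(3, 1, R3, (1, 2))
(3, 2, R3, (1, 2))
(3, 3, R3, (1, 2))
(4, 0, R8, (0, 2))
(5, 0, R2, (0, 1))
(5, 0, R2, (0, 3))
(5, 0, R2, (1, 3))
(5, 0, R7, (3,))
(5, 3, R6, (0, 2))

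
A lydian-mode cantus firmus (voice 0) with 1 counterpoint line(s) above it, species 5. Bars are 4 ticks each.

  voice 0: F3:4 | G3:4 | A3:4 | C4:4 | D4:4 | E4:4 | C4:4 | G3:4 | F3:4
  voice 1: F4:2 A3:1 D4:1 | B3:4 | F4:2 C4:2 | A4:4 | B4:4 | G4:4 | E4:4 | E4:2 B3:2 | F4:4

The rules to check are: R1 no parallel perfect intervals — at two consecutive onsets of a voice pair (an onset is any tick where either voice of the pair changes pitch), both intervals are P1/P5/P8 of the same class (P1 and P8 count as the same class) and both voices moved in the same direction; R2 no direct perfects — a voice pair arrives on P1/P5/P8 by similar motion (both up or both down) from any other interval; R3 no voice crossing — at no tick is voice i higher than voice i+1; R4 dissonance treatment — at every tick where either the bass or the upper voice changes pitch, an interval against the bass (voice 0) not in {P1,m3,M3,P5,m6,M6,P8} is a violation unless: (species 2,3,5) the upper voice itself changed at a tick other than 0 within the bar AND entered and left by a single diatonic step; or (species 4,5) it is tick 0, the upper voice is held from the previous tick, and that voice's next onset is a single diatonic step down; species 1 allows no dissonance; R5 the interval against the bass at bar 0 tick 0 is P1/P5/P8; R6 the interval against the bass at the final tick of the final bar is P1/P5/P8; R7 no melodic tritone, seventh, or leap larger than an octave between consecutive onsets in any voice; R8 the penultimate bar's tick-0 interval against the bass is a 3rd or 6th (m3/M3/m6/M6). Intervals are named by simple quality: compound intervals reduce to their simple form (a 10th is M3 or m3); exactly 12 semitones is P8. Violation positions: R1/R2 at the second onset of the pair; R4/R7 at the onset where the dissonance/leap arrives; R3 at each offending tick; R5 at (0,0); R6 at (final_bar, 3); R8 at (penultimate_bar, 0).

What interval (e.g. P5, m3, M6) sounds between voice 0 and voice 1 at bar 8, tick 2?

P8

voice 0=F3 voice 1=F4 -> P8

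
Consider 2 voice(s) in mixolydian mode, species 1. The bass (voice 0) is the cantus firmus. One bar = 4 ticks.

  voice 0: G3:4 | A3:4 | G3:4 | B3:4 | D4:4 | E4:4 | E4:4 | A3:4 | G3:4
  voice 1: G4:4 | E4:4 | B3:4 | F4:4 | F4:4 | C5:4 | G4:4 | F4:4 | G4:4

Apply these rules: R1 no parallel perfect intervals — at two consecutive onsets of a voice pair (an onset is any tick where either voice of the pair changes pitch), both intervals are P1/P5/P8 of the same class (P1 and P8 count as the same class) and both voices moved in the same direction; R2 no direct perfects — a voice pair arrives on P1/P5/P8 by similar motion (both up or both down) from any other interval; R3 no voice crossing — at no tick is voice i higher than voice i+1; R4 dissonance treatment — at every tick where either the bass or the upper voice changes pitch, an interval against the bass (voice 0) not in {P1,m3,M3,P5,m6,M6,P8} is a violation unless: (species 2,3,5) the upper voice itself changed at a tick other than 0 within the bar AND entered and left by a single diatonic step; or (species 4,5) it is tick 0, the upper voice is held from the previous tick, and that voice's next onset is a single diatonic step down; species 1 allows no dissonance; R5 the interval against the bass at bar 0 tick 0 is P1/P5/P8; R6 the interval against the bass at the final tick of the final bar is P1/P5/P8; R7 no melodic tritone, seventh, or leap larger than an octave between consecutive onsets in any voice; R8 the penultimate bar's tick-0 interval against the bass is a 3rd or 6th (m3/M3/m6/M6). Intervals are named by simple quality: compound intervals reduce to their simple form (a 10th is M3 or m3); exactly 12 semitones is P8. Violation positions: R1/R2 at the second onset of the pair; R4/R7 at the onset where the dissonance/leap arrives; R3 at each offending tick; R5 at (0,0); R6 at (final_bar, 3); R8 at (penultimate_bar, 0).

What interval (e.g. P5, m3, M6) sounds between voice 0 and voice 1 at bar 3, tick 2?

TT

voice 0=B3 voice 1=F4 -> TT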